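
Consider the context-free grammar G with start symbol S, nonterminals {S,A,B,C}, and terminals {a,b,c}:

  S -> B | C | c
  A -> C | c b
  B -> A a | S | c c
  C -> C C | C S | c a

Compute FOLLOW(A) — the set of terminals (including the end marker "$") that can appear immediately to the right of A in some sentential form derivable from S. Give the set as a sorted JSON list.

FIRST iteration:
[1]
  A via A→c b: +{c}
  B via B→A a: +{c}
  C via C→c a: +{c}
  S via S→B: +{c}
  FIRST[S]={c}  FIRST[A]={c}  FIRST[B]={c}  FIRST[C]={c}
[2] (stable)
  FIRST[S]={c}  FIRST[A]={c}  FIRST[B]={c}  FIRST[C]={c}

FOLLOW iteration:
initialize: $ ∈ FOLLOW(S)
round 1:
  B→A a: FOLLOW(A) ⊇ FIRST(a) = {a}; new: +{a}
  C→C C: FOLLOW(C) ⊇ FIRST(C) = {c}; new: +{c}
  C→C S: FOLLOW(S) ⊇ FOLLOW(C) ⊇ {c}; new: +{c}
  S→B: FOLLOW(B) ⊇ FOLLOW(S) ⊇ {$,c}; new: +{$,c}
  S→C: FOLLOW(C) ⊇ FOLLOW(S) ⊇ {$,c}; new: +{$}
  FOLLOW[S]={$,c}  FOLLOW[A]={a}  FOLLOW[B]={$,c}  FOLLOW[C]={$,c}
round 2:
  A→C: FOLLOW(C) ⊇ FOLLOW(A) ⊇ {a}; new: +{a}
  C→C S: FOLLOW(S) ⊇ FOLLOW(C) ⊇ {$,a,c}; new: +{a}
  S→B: FOLLOW(B) ⊇ FOLLOW(S) ⊇ {$,a,c}; new: +{a}
  FOLLOW[S]={$,a,c}  FOLLOW[A]={a}  FOLLOW[B]={$,a,c}  FOLLOW[C]={$,a,c}
round 3: done
  FOLLOW[S]={$,a,c}  FOLLOW[A]={a}  FOLLOW[B]={$,a,c}  FOLLOW[C]={$,a,c}

FOLLOW(A) = ["a"]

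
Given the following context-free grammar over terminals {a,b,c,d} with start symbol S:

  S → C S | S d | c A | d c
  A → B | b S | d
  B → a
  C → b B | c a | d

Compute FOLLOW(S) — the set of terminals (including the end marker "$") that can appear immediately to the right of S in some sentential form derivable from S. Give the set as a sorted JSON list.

FIRST sets, iterate to fixpoint:
[1]
  A via A→b S: +{b}
  A via A→d: +{d}
  B via B→a: +{a}
  C via C→b B: +{b}
  C via C→c a: +{c}
  C via C→d: +{d}
  S via S→C S: +{b,c,d}
  S: {b,c,d}  A: {b,d}  B: {a}  C: {b,c,d}
[2]
  A via A→B: +{a}
  S: {b,c,d}  A: {a,b,d}  B: {a}  C: {b,c,d}
[3] done
  S: {b,c,d}  A: {a,b,d}  B: {a}  C: {b,c,d}

Compute FOLLOW by fixpoint:
initialize: $ ∈ FOLLOW(S)
pass 1:
  S→C S: FOLLOW(C) ⊇ FIRST(S) = {b,c,d}; new: +{b,c,d}
  S→S d: FOLLOW(S) ⊇ FIRST(d) = {d}; new: +{d}
  S→c A: FOLLOW(A) ⊇ FOLLOW(S) ⊇ {$,d}; new: +{$,d}
  FOLLOW(S)={$,d}  FOLLOW(A)={$,d}  FOLLOW(B)={}  FOLLOW(C)={b,c,d}
pass 2:
  A→B: FOLLOW(B) ⊇ FOLLOW(A) ⊇ {$,d}; new: +{$,d}
  C→b B: FOLLOW(B) ⊇ FOLLOW(C) ⊇ {b,c,d}; new: +{b,c}
  FOLLOW(S)={$,d}  FOLLOW(A)={$,d}  FOLLOW(B)={$,b,c,d}  FOLLOW(C)={b,c,d}
pass 3: — fixpoint
  FOLLOW(S)={$,d}  FOLLOW(A)={$,d}  FOLLOW(B)={$,b,c,d}  FOLLOW(C)={b,c,d}

FOLLOW(S) = ["$", "d"]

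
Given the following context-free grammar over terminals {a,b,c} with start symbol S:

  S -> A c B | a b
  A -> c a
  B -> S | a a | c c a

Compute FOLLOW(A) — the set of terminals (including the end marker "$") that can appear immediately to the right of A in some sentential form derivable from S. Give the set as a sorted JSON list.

FIRST sets, iterate to fixpoint:
round 1:
  A via A→c a: +{c}
  B via B→a a: +{a}
  B via B→c c a: +{c}
  S via S→A c B: +{c}
  S via S→a b: +{a}
  FIRST[S]={a,c}  FIRST[A]={c}  FIRST[B]={a,c}
round 2: (no change)
  FIRST[S]={a,c}  FIRST[A]={c}  FIRST[B]={a,c}

FOLLOW iteration:
seed FOLLOW(S) with $
iter 1:
  S→A c B: FOLLOW(A) ⊇ FIRST(c) = {c}; new: +{c}
  S→A c B: FOLLOW(B) ⊇ FOLLOW(S) ⊇ {$}; new: +{$}
  S: {$}  A: {c}  B: {$}
iter 2: (stable)
  S: {$}  A: {c}  B: {$}

FOLLOW(A) = ["c"]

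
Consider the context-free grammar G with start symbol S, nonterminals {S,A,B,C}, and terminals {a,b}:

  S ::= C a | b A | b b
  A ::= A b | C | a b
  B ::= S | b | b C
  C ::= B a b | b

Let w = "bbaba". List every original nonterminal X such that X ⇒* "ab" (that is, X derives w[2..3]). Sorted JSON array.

CNF form of G:
  S -> C T1 | T0 A | T0 T0
  A -> A T0 | B X2 | T1 T0 | b
  B -> C T1 | T0 A | T0 C | T0 T0 | b
  C -> B X3 | b
  T0 -> b
  T1 -> a
  X2 -> T1 T0
  X3 -> T1 T0

CYK fill (cells [i..j] with 2 ≤ i ≤ j ≤ 3 only):
  [2..2]={T1}  "a"  orig:{}
  [3..3]={A,B,C,T0}  "b"  orig:{A,B,C}
  [2..3]={A,X2,X3}  "ab"  orig:{A}

Original NTs in T[2,3] deriving "ab": ["A"]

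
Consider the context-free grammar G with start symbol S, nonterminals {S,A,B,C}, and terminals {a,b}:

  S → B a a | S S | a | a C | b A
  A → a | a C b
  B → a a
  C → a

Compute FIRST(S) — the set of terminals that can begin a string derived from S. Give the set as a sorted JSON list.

FIRST iteration:
pass 1:
  A via A→a: +{a}
  B via B→a a: +{a}
  C via C→a: +{a}
  S via S→B a a: +{a}
  S via S→b A: +{b}
  FIRST[S]={a,b}  FIRST[A]={a}  FIRST[B]={a}  FIRST[C]={a}
pass 2: (no change)
  FIRST[S]={a,b}  FIRST[A]={a}  FIRST[B]={a}  FIRST[C]={a}

FIRST(S) = ["a", "b"]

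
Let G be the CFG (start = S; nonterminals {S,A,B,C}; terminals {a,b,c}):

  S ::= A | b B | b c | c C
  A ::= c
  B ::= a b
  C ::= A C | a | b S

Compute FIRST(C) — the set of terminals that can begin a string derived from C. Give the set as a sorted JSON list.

FIRST sets, iterate to fixpoint:
round 1:
  A via A→c: +{c}
  B via B→a b: +{a}
  C via C→A C: +{c}
  C via C→a: +{a}
  C via C→b S: +{b}
  S via S→A: +{c}
  S via S→b B: +{b}
  FIRST[S]={b,c}  FIRST[A]={c}  FIRST[B]={a}  FIRST[C]={a,b,c}
round 2: — fixpoint
  FIRST[S]={b,c}  FIRST[A]={c}  FIRST[B]={a}  FIRST[C]={a,b,c}

FIRST(C) = ["a", "b", "c"]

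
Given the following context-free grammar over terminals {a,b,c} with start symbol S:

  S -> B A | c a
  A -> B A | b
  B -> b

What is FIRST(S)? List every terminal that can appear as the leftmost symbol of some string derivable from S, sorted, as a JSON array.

FIRST sets, iterate to fixpoint:
iter 1:
  A via A→b: +{b}
  B via B→b: +{b}
  S via S→B A: +{b}
  S via S→c a: +{c}
  FIRST(S)={b,c}  FIRST(A)={b}  FIRST(B)={b}
iter 2: done
  FIRST(S)={b,c}  FIRST(A)={b}  FIRST(B)={b}

FIRST(S) = ["b", "c"]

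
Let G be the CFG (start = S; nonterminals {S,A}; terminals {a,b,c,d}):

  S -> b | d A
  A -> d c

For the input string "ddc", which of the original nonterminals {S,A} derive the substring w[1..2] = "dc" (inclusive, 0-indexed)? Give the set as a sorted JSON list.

CNF form of G:
  S -> T0 A | b
  A -> T0 T1
  T0 -> d
  T1 -> c

CYK table (by increasing span) (cells [i..j] with 1 ≤ i ≤ j ≤ 2 only):
  T[1,1] 'd' = {T0}  orig:{}
  T[2,2] 'c' = {T1}  orig:{}
  T[1,2] 'dc' = {A}

Original NTs in T[1,2] deriving "dc": ["A"]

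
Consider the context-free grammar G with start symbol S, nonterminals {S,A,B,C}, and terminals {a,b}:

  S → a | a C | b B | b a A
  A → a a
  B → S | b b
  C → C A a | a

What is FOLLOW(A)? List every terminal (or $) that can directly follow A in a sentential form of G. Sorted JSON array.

FIRST sets, iterate to fixpoint:
pass 1:
  A via A→a a: +{a}
  B via B→b b: +{b}
  C via C→a: +{a}
  S via S→a: +{a}
  S via S→b B: +{b}
  S: {a,b}  A: {a}  B: {b}  C: {a}
pass 2:
  B via B→S: +{a}
  S: {a,b}  A: {a}  B: {a,b}  C: {a}
pass 3: (no change)
  S: {a,b}  A: {a}  B: {a,b}  C: {a}

FOLLOW sets:
FOLLOW(S) := {$}
pass 1:
  C→C A a: FOLLOW(C) ⊇ FIRST(A) = {a}; new: +{a}
  C→C A a: FOLLOW(A) ⊇ FIRST(a) = {a}; new: +{a}
  S→a C: FOLLOW(C) ⊇ FOLLOW(S) ⊇ {$}; new: +{$}
  S→b B: FOLLOW(B) ⊇ FOLLOW(S) ⊇ {$}; new: +{$}
  S→b a A: FOLLOW(A) ⊇ FOLLOW(S) ⊇ {$}; new: +{$}
  FOLLOW[S]={$}  FOLLOW[A]={$,a}  FOLLOW[B]={$}  FOLLOW[C]={$,a}
pass 2: done
  FOLLOW[S]={$}  FOLLOW[A]={$,a}  FOLLOW[B]={$}  FOLLOW[C]={$,a}

FOLLOW(A) = ["$", "a"]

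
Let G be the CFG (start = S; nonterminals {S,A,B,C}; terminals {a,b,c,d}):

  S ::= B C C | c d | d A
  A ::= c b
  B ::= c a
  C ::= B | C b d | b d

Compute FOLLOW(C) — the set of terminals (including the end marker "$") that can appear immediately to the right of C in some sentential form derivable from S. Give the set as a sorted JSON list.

FIRST sets, iterate to fixpoint:
round 1:
  A via A→c b: +{c}
  B via B→c a: +{c}
  C via C→B: +{c}
  C via C→b d: +{b}
  S via S→B C C: +{c}
  S via S→d A: +{d}
  FIRST(S)={c,d}  FIRST(A)={c}  FIRST(B)={c}  FIRST(C)={b,c}
round 2: (no change)
  FIRST(S)={c,d}  FIRST(A)={c}  FIRST(B)={c}  FIRST(C)={b,c}

FOLLOW iteration:
FOLLOW(S) := {$}
pass 1:
  C→C b d: FOLLOW(C) ⊇ FIRST(b) = {b}; new: +{b}
  S→B C C: FOLLOW(B) ⊇ FIRST(C) = {b,c}; new: +{b,c}
  S→B C C: FOLLOW(C) ⊇ FIRST(C) = {b,c}; new: +{c}
  S→B C C: FOLLOW(C) ⊇ FOLLOW(S) ⊇ {$}; new: +{$}
  S→d A: FOLLOW(A) ⊇ FOLLOW(S) ⊇ {$}; new: +{$}
  FOLLOW[S]={$}  FOLLOW[A]={$}  FOLLOW[B]={b,c}  FOLLOW[C]={$,b,c}
pass 2:
  C→B: FOLLOW(B) ⊇ FOLLOW(C) ⊇ {$,b,c}; new: +{$}
  FOLLOW[S]={$}  FOLLOW[A]={$}  FOLLOW[B]={$,b,c}  FOLLOW[C]={$,b,c}
pass 3: — fixpoint
  FOLLOW[S]={$}  FOLLOW[A]={$}  FOLLOW[B]={$,b,c}  FOLLOW[C]={$,b,c}

FOLLOW(C) = ["$", "b", "c"]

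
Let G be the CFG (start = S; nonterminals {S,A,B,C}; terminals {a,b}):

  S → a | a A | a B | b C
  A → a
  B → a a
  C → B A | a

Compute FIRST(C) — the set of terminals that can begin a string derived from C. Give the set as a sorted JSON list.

FIRST iteration:
round 1:
  A via A→a: +{a}
  B via B→a a: +{a}
  C via C→B A: +{a}
  S via S→a: +{a}
  S via S→b C: +{b}
  FIRST[S]={a,b}  FIRST[A]={a}  FIRST[B]={a}  FIRST[C]={a}
round 2: (stable)
  FIRST[S]={a,b}  FIRST[A]={a}  FIRST[B]={a}  FIRST[C]={a}

FIRST(C) = ["a"]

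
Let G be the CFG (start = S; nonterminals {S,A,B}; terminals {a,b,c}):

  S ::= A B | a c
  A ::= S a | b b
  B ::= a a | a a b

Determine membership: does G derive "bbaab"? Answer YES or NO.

Convert to CNF:
  S -> A B | T0 T2
  A -> S T0 | T1 T1
  B -> T0 T0 | T0 X3
  T0 -> a
  T1 -> b
  T2 -> c
  X3 -> T0 T1

CYK fill:
  [0..0]={T1}  "b"  orig:{}
  [1..1]={T1}  "b"  orig:{}
  [2..2]={T0}  "a"  orig:{}
  [3..3]={T0}  "a"  orig:{}
  [4..4]={T1}  "b"  orig:{}
  [0..1]={A}  "bb"
  [1..2]=∅  "ba"
  [2..3]={B}  "aa"
  [3..4]={X3}  "ab"  orig:{}
  [0..2]=∅  "bba"
  [1..3]=∅  "baa"
  [2..4]={B}  "aab"
  [0..3]={S}  "bbaa"
  [1..4]=∅  "baab"
  [0..4]={S}  "bbaab"

S ∈ T[0,4] ⇒ YES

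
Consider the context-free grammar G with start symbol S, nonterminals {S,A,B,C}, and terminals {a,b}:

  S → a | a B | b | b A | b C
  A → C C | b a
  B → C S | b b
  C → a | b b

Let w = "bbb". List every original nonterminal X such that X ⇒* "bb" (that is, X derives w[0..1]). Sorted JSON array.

CNF form of G:
  S -> T0 A | T0 C | T1 B | a | b
  A -> C C | T0 T1
  B -> C S | T0 T0
  C -> T0 T0 | a
  T0 -> b
  T1 -> a

CYK table (by increasing span), restricted to cells inside w[0..1]:
  [0..0]={S,T0}  "b"  orig:{S}
  [1..1]={S,T0}  "b"  orig:{S}
  [0..1]={B,C}  "bb"

Original NTs in T[0,1] deriving "bb": ["B", "C"]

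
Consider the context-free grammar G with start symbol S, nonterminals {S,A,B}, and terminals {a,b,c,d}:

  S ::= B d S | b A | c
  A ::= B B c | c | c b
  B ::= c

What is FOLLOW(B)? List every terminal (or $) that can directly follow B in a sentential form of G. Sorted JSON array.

FIRST sets, iterate to fixpoint:
[1]
  A via A→c: +{c}
  B via B→c: +{c}
  S via S→B d S: +{c}
  S via S→b A: +{b}
  FIRST(S)={b,c}  FIRST(A)={c}  FIRST(B)={c}
[2] — fixpoint
  FIRST(S)={b,c}  FIRST(A)={c}  FIRST(B)={c}

Compute FOLLOW by fixpoint:
FOLLOW(S) := {$}
round 1:
  A→B B c: FOLLOW(B) ⊇ FIRST(B) = {c}; new: +{c}
  S→B d S: FOLLOW(B) ⊇ FIRST(d) = {d}; new: +{d}
  S→b A: FOLLOW(A) ⊇ FOLLOW(S) ⊇ {$}; new: +{$}
  S: {$}  A: {$}  B: {c,d}
round 2: done
  S: {$}  A: {$}  B: {c,d}

FOLLOW(B) = ["c", "d"]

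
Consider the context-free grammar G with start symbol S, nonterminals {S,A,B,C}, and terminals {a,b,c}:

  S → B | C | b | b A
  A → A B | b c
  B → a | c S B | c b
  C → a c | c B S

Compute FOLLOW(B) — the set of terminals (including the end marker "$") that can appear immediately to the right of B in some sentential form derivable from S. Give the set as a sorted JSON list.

FIRST iteration:
pass 1:
  A via A→b c: +{b}
  B via B→a: +{a}
  B via B→c S B: +{c}
  C via C→a c: +{a}
  C via C→c B S: +{c}
  S via S→B: +{a,c}
  S via S→b: +{b}
  S: {a,b,c}  A: {b}  B: {a,c}  C: {a,c}
pass 2: done
  S: {a,b,c}  A: {b}  B: {a,c}  C: {a,c}

FOLLOW iteration:
initialize: $ ∈ FOLLOW(S)
pass 1:
  A→A B: FOLLOW(A) ⊇ FIRST(B) = {a,c}; new: +{a,c}
  A→A B: FOLLOW(B) ⊇ FOLLOW(A) ⊇ {a,c}; new: +{a,c}
  B→c S B: FOLLOW(S) ⊇ FIRST(B) = {a,c}; new: +{a,c}
  C→c B S: FOLLOW(B) ⊇ FIRST(S) = {a,b,c}; new: +{b}
  S→B: FOLLOW(B) ⊇ FOLLOW(S) ⊇ {$,a,c}; new: +{$}
  S→C: FOLLOW(C) ⊇ FOLLOW(S) ⊇ {$,a,c}; new: +{$,a,c}
  S→b A: FOLLOW(A) ⊇ FOLLOW(S) ⊇ {$,a,c}; new: +{$}
  FOLLOW[S]={$,a,c}  FOLLOW[A]={$,a,c}  FOLLOW[B]={$,a,b,c}  FOLLOW[C]={$,a,c}
pass 2: (stable)
  FOLLOW[S]={$,a,c}  FOLLOW[A]={$,a,c}  FOLLOW[B]={$,a,b,c}  FOLLOW[C]={$,a,c}

FOLLOW(B) = ["$", "a", "b", "c"]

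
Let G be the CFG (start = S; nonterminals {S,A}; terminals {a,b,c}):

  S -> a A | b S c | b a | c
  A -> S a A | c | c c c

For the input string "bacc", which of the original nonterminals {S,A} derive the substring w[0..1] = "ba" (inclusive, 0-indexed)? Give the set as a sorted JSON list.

CNF form of G:
  S -> T0 A | T2 T0 | T2 X5 | c
  A -> S X3 | T1 X4 | c
  T0 -> a
  T1 -> c
  T2 -> b
  X3 -> T0 A
  X4 -> T1 T1
  X5 -> S T1

CYK fill (cells [i..j] with 0 ≤ i ≤ j ≤ 1 only):
  T[0,0] 'b' = {T2}  orig:{}
  T[1,1] 'a' = {T0}  orig:{}
  T[0,1] 'ba' = {S}

Original NTs in T[0,1] deriving "ba": ["S"]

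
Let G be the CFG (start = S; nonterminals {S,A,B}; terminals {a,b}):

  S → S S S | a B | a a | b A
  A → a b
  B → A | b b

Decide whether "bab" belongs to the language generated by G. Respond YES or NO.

Convert to CNF:
  S -> S X2 | T0 B | T0 T0 | T1 A
  A -> T0 T1
  B -> T0 T1 | T1 T1
  T0 -> a
  T1 -> b
  X2 -> S S

CYK table (by increasing span):
  T[0,0] 'b' = {T1}  orig:{}
  T[1,1] 'a' = {T0}  orig:{}
  T[2,2] 'b' = {T1}  orig:{}
  T[0,1] 'ba' = ∅
  T[1,2] 'ab' = {A,B}
  T[0,2] 'bab' = {S}

S ∈ T[0,2] ⇒ YES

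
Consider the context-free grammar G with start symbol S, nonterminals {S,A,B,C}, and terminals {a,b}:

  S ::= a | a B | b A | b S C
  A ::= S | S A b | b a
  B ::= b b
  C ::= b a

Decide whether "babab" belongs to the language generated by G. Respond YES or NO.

CNF form of G:
  S -> T0 A | T0 X4 | T1 B | a
  A -> S X2 | T0 A | T0 T1 | T0 X3 | T1 B | a
  B -> T0 T0
  C -> T0 T1
  T0 -> b
  T1 -> a
  X2 -> A T0
  X3 -> S C
  X4 -> S C

CYK fill:
  [0..0]={T0}  "b"  orig:{}
  [1..1]={A,S,T1}  "a"  orig:{A,S}
  [2..2]={T0}  "b"  orig:{}
  [3..3]={A,S,T1}  "a"  orig:{A,S}
  [4..4]={T0}  "b"  orig:{}
  [0..1]={A,C,S}  "ba"
  [1..2]={X2}  "ab"  orig:{}
  [2..3]={A,C,S}  "ba"
  [3..4]={X2}  "ab"  orig:{}
  [0..2]={X2}  "bab"  orig:{}
  [1..3]={X3,X4}  "aba"  orig:{}
  [2..4]={X2}  "bab"  orig:{}
  [0..3]={A,S,X3,X4}  "baba"  orig:{A,S}
  [1..4]={A}  "abab"
  [0..4]={A,S,X2}  "babab"  orig:{A,S}

S ∈ T[0,4] ⇒ YES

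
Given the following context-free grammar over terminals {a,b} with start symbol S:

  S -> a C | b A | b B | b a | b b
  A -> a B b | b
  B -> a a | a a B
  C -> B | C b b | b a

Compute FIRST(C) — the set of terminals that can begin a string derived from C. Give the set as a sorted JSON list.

FIRST sets, iterate to fixpoint:
iter 1:
  A via A→a B b: +{a}
  A via A→b: +{b}
  B via B→a a: +{a}
  C via C→B: +{a}
  C via C→b a: +{b}
  S via S→a C: +{a}
  S via S→b A: +{b}
  S: {a,b}  A: {a,b}  B: {a}  C: {a,b}
iter 2: done
  S: {a,b}  A: {a,b}  B: {a}  C: {a,b}

FIRST(C) = ["a", "b"]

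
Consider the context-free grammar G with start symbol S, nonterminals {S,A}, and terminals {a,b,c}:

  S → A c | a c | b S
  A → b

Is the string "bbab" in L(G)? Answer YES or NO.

Convert to CNF:
  S -> A T0 | T1 T0 | T2 S
  A -> b
  T0 -> c
  T1 -> a
  T2 -> b

CYK fill:
  [0..0]={A,T2}  "b"  orig:{A}
  [1..1]={A,T2}  "b"  orig:{A}
  [2..2]={T1}  "a"  orig:{}
  [3..3]={A,T2}  "b"  orig:{A}
  [0..1]=∅  "bb"
  [1..2]=∅  "ba"
  [2..3]=∅  "ab"
  [0..2]=∅  "bba"
  [1..3]=∅  "bab"
  [0..3]=∅  "bbab"

S ∉ T[0,3] ⇒ NO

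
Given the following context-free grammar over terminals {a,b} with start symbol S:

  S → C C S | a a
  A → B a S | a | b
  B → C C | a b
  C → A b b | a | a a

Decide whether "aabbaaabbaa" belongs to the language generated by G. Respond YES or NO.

Convert to CNF:
  S -> C X4 | T0 T0
  A -> B X2 | a | b
  B -> C C | T0 T1
  C -> A X3 | T0 T0 | a
  T0 -> a
  T1 -> b
  X2 -> T0 S
  X3 -> T1 T1
  X4 -> C S

Fill CYK table bottom-up:
  T[0,0] 'a' = {A,C,T0}  orig:{A,C}
  T[1,1] 'a' = {A,C,T0}  orig:{A,C}
  T[2,2] 'b' = {A,T1}  orig:{A}
  T[3,3] 'b' = {A,T1}  orig:{A}
  T[4,4] 'a' = {A,C,T0}  orig:{A,C}
  T[5,5] 'a' = {A,C,T0}  orig:{A,C}
  T[6,6] 'a' = {A,C,T0}  orig:{A,C}
  T[7,7] 'b' = {A,T1}  orig:{A}
  T[8,8] 'b' = {A,T1}  orig:{A}
  T[9,9] 'a' = {A,C,T0}  orig:{A,C}
  T[10,10] 'a' = {A,C,T0}  orig:{A,C}
  T[0,1] 'aa' = {B,C,S}
  T[1,2] 'ab' = {B}
  T[2,3] 'bb' = {X3}  orig:{}
  T[3,4] 'ba' = ∅
  T[4,5] 'aa' = {B,C,S}
  T[5,6] 'aa' = {B,C,S}
  T[6,7] 'ab' = {B}
  T[7,8] 'bb' = {X3}  orig:{}
  T[8,9] 'ba' = ∅
  T[9,10] 'aa' = {B,C,S}
  T[0,2] 'aab' = ∅
  T[1,3] 'abb' = {C}
  T[2,4] 'bba' = ∅
  T[3,5] 'baa' = ∅
  T[4,6] 'aaa' = {B,X2,X4}  orig:{B}
  T[5,7] 'aab' = ∅
  T[6,8] 'abb' = {C}
  T[7,9] 'bba' = ∅
  T[8,10] 'baa' = ∅
  T[0,3] 'aabb' = {B}
  T[1,4] 'abba' = {B}
  T[2,5] 'bbaa' = ∅
  T[3,6] 'baaa' = ∅
  T[4,7] 'aaab' = ∅
  T[5,8] 'aabb' = {B}
  T[6,9] 'abba' = {B}
  T[7,10] 'bbaa' = ∅
  T[0,4] 'aabba' = ∅
  T[1,5] 'abbaa' = {B,X4}  orig:{B}
  T[2,6] 'bbaaa' = ∅
  T[3,7] 'baaab' = ∅
  T[4,8] 'aaabb' = {B}
  T[5,9] 'aabba' = ∅
  T[6,10] 'abbaa' = {B,X4}  orig:{B}
  T[0,5] 'aabbaa' = {S}
  T[1,6] 'abbaaa' = {S}
  T[2,7] 'bbaaab' = ∅
  T[3,8] 'baaabb' = ∅
  T[4,9] 'aaabba' = ∅
  T[5,10] 'aabbaa' = {S}
  T[0,6] 'aabbaaa' = {A,X2,X4}  orig:{A}
  T[1,7] 'abbaaab' = ∅
  T[2,8] 'bbaaabb' = ∅
  T[3,9] 'baaabba' = ∅
  T[4,10] 'aaabbaa' = {S,X2,X4}  orig:{S}
  T[0,7] 'aabbaaab' = ∅
  T[1,8] 'abbaaabb' = ∅
  T[2,9] 'bbaaabba' = ∅
  T[3,10] 'baaabbaa' = ∅
  T[0,8] 'aabbaaabb' = {C}
  T[1,9] 'abbaaabba' = ∅
  T[2,10] 'bbaaabbaa' = ∅
  T[0,9] 'aabbaaabba' = {B}
  T[1,10] 'abbaaabbaa' = {S,X4}  orig:{S}
  T[0,10] 'aabbaaabbaa' = {A,B,S,X2,X4}  orig:{A,B,S}

S ∈ T[0,10] ⇒ YES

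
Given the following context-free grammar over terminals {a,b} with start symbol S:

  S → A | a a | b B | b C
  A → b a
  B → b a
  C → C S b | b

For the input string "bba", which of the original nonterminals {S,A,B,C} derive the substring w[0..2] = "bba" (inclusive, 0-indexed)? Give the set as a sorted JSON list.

CNF form of G:
  S -> T0 B | T0 C | T0 T1 | T1 T1
  A -> T0 T1
  B -> T0 T1
  C -> C X2 | b
  T0 -> b
  T1 -> a
  X2 -> S T0

CYK table (by increasing span) — only the sub-triangle for w[0..2]:
  cell(0,0) b: {C,T0}  orig:{C}
  cell(1,1) b: {C,T0}  orig:{C}
  cell(2,2) a: {T1}  orig:{}
  cell(0,1) bb: {S}
  cell(1,2) ba: {A,B,S}
  cell(0,2) bba: {S}

Original NTs in T[0,2] deriving "bba": ["S"]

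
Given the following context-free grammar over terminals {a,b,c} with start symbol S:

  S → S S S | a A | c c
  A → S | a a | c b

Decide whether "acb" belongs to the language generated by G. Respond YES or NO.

Convert to CNF:
  S -> S X4 | T0 A | T1 T1
  A -> S X3 | T0 A | T0 T0 | T1 T1 | T1 T2
  T0 -> a
  T1 -> c
  T2 -> b
  X3 -> S S
  X4 -> S S

CYK table (by increasing span):
  [0..0]={T0}  "a"  orig:{}
  [1..1]={T1}  "c"  orig:{}
  [2..2]={T2}  "b"  orig:{}
  [0..1]=∅  "ac"
  [1..2]={A}  "cb"
  [0..2]={A,S}  "acb"

S ∈ T[0,2] ⇒ YES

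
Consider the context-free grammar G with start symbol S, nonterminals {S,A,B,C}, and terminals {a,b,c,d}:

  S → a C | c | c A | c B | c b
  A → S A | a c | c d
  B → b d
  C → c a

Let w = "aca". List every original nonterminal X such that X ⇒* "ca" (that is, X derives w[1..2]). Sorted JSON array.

CNF form of G:
  S -> T0 C | T1 A | T1 B | T1 T3 | c
  A -> S A | T0 T1 | T1 T2
  B -> T3 T2
  C -> T1 T0
  T0 -> a
  T1 -> c
  T2 -> d
  T3 -> b

CYK fill, restricted to cells inside w[1..2]:
  T[1,1] 'c' = {S,T1}  orig:{S}
  T[2,2] 'a' = {T0}  orig:{}
  T[1,2] 'ca' = {C}

Original NTs in T[1,2] deriving "ca": ["C"]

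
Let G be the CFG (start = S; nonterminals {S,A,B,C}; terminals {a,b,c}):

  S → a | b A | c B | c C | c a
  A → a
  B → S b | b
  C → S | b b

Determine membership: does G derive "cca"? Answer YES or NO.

Convert to CNF:
  S -> T0 A | T1 B | T1 C | T1 T2 | a
  A -> a
  B -> S T0 | b
  C -> T0 A | T0 T0 | T1 B | T1 C | T1 T2 | a
  T0 -> b
  T1 -> c
  T2 -> a

Fill CYK table bottom-up:
  cell(0,0) c: {T1}  orig:{}
  cell(1,1) c: {T1}  orig:{}
  cell(2,2) a: {A,C,S,T2}  orig:{A,C,S}
  cell(0,1) cc: ∅
  cell(1,2) ca: {C,S}
  cell(0,2) cca: {C,S}

S ∈ T[0,2] ⇒ YES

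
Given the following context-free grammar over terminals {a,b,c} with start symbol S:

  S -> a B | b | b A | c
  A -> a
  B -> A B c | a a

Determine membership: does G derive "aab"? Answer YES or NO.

Convert to CNF:
  S -> T1 B | T2 A | b | c
  A -> a
  B -> A X3 | T1 T1
  T0 -> c
  T1 -> a
  T2 -> b
  X3 -> B T0

Fill CYK table bottom-up:
  T[0,0] 'a' = {A,T1}  orig:{A}
  T[1,1] 'a' = {A,T1}  orig:{A}
  T[2,2] 'b' = {S,T2}  orig:{S}
  T[0,1] 'aa' = {B}
  T[1,2] 'ab' = ∅
  T[0,2] 'aab' = ∅

S ∉ T[0,2] ⇒ NO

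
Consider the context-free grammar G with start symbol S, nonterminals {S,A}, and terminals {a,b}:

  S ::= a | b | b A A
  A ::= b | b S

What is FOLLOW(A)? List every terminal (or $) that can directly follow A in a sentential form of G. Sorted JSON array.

FIRST sets, iterate to fixpoint:
pass 1:
  A via A→b: +{b}
  S via S→a: +{a}
  S via S→b: +{b}
  FIRST(S)={a,b}  FIRST(A)={b}
pass 2: done
  FIRST(S)={a,b}  FIRST(A)={b}

Compute FOLLOW by fixpoint:
seed FOLLOW(S) with $
iter 1:
  S→b A A: FOLLOW(A) ⊇ FIRST(A) = {b}; new: +{b}
  S→b A A: FOLLOW(A) ⊇ FOLLOW(S) ⊇ {$}; new: +{$}
  FOLLOW(S)={$}  FOLLOW(A)={$,b}
iter 2:
  A→b S: FOLLOW(S) ⊇ FOLLOW(A) ⊇ {$,b}; new: +{b}
  FOLLOW(S)={$,b}  FOLLOW(A)={$,b}
iter 3: (stable)
  FOLLOW(S)={$,b}  FOLLOW(A)={$,b}

FOLLOW(A) = ["$", "b"]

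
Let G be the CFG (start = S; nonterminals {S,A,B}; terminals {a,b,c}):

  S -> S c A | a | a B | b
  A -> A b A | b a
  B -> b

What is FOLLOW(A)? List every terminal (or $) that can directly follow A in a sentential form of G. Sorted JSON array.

FIRST sets, iterate to fixpoint:
pass 1:
  A via A→b a: +{b}
  B via B→b: +{b}
  S via S→a: +{a}
  S via S→b: +{b}
  FIRST[S]={a,b}  FIRST[A]={b}  FIRST[B]={b}
pass 2: done
  FIRST[S]={a,b}  FIRST[A]={b}  FIRST[B]={b}

Compute FOLLOW by fixpoint:
initialize: $ ∈ FOLLOW(S)
iter 1:
  A→A b A: FOLLOW(A) ⊇ FIRST(b) = {b}; new: +{b}
  S→S c A: FOLLOW(S) ⊇ FIRST(c) = {c}; new: +{c}
  S→S c A: FOLLOW(A) ⊇ FOLLOW(S) ⊇ {$,c}; new: +{$,c}
  S→a B: FOLLOW(B) ⊇ FOLLOW(S) ⊇ {$,c}; new: +{$,c}
  S: {$,c}  A: {$,b,c}  B: {$,c}
iter 2: (stable)
  S: {$,c}  A: {$,b,c}  B: {$,c}

FOLLOW(A) = ["$", "b", "c"]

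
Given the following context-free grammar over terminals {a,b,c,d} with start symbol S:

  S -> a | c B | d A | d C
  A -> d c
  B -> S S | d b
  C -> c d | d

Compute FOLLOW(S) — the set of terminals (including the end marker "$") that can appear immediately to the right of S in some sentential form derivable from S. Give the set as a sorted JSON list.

Compute FIRST by fixpoint:
round 1:
  A via A→d c: +{d}
  B via B→d b: +{d}
  C via C→c d: +{c}
  C via C→d: +{d}
  S via S→a: +{a}
  S via S→c B: +{c}
  S via S→d A: +{d}
  S: {a,c,d}  A: {d}  B: {d}  C: {c,d}
round 2:
  B via B→S S: +{a,c}
  S: {a,c,d}  A: {d}  B: {a,c,d}  C: {c,d}
round 3: — fixpoint
  S: {a,c,d}  A: {d}  B: {a,c,d}  C: {c,d}

FOLLOW sets:
FOLLOW(S) := {$}
iter 1:
  B→S S: FOLLOW(S) ⊇ FIRST(S) = {a,c,d}; new: +{a,c,d}
  S→c B: FOLLOW(B) ⊇ FOLLOW(S) ⊇ {$,a,c,d}; new: +{$,a,c,d}
  S→d A: FOLLOW(A) ⊇ FOLLOW(S) ⊇ {$,a,c,d}; new: +{$,a,c,d}
  S→d C: FOLLOW(C) ⊇ FOLLOW(S) ⊇ {$,a,c,d}; new: +{$,a,c,d}
  FOLLOW(S)={$,a,c,d}  FOLLOW(A)={$,a,c,d}  FOLLOW(B)={$,a,c,d}  FOLLOW(C)={$,a,c,d}
iter 2: (stable)
  FOLLOW(S)={$,a,c,d}  FOLLOW(A)={$,a,c,d}  FOLLOW(B)={$,a,c,d}  FOLLOW(C)={$,a,c,d}

FOLLOW(S) = ["$", "a", "c", "d"]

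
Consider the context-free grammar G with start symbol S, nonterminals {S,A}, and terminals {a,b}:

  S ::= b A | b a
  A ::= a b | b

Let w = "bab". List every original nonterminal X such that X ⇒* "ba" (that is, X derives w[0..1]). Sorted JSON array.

Convert to CNF:
  S -> T1 A | T1 T0
  A -> T0 T1 | b
  T0 -> a
  T1 -> b

CYK fill — only the sub-triangle for w[0..1]:
  cell(0,0) b: {A,T1}  orig:{A}
  cell(1,1) a: {T0}  orig:{}
  cell(0,1) ba: {S}

Original NTs in T[0,1] deriving "ba": ["S"]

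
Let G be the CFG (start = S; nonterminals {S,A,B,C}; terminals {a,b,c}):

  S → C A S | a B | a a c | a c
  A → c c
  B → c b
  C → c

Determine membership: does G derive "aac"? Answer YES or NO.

CNF form of G:
  S -> C X3 | T2 B | T2 T0 | T2 X4
  A -> T0 T0
  B -> T0 T1
  C -> c
  T0 -> c
  T1 -> b
  T2 -> a
  X3 -> A S
  X4 -> T2 T0

CYK fill:
  cell(0,0) a: {T2}  orig:{}
  cell(1,1) a: {T2}  orig:{}
  cell(2,2) c: {C,T0}  orig:{C}
  cell(0,1) aa: ∅
  cell(1,2) ac: {S,X4}  orig:{S}
  cell(0,2) aac: {S}

S ∈ T[0,2] ⇒ YES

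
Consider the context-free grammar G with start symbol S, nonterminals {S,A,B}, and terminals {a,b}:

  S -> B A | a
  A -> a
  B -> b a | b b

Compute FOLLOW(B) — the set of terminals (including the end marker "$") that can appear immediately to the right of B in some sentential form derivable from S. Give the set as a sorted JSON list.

FIRST sets, iterate to fixpoint:
round 1:
  A via A→a: +{a}
  B via B→b a: +{b}
  S via S→B A: +{b}
  S via S→a: +{a}
  FIRST(S)={a,b}  FIRST(A)={a}  FIRST(B)={b}
round 2: (no change)
  FIRST(S)={a,b}  FIRST(A)={a}  FIRST(B)={b}

Compute FOLLOW by fixpoint:
FOLLOW(S) := {$}
iter 1:
  S→B A: FOLLOW(B) ⊇ FIRST(A) = {a}; new: +{a}
  S→B A: FOLLOW(A) ⊇ FOLLOW(S) ⊇ {$}; new: +{$}
  FOLLOW[S]={$}  FOLLOW[A]={$}  FOLLOW[B]={a}
iter 2: done
  FOLLOW[S]={$}  FOLLOW[A]={$}  FOLLOW[B]={a}

FOLLOW(B) = ["a"]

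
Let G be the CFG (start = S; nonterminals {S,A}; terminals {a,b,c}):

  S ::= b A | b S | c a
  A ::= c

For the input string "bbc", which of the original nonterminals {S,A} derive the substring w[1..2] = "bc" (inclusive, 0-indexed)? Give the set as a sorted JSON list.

Convert to CNF:
  S -> T0 A | T0 S | T1 T2
  A -> c
  T0 -> b
  T1 -> c
  T2 -> a

CYK fill — only the sub-triangle for w[1..2]:
  cell(1,1) b: {T0}  orig:{}
  cell(2,2) c: {A,T1}  orig:{A}
  cell(1,2) bc: {S}

Original NTs in T[1,2] deriving "bc": ["S"]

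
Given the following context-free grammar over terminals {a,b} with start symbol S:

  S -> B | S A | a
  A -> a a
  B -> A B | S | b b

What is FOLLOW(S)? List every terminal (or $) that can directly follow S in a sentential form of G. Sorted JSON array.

FIRST iteration:
iter 1:
  A via A→a a: +{a}
  B via B→A B: +{a}
  B via B→b b: +{b}
  S via S→B: +{a,b}
  FIRST[S]={a,b}  FIRST[A]={a}  FIRST[B]={a,b}
iter 2: (stable)
  FIRST[S]={a,b}  FIRST[A]={a}  FIRST[B]={a,b}

FOLLOW iteration:
initialize: $ ∈ FOLLOW(S)
pass 1:
  B→A B: FOLLOW(A) ⊇ FIRST(B) = {a,b}; new: +{a,b}
  S→B: FOLLOW(B) ⊇ FOLLOW(S) ⊇ {$}; new: +{$}
  S→S A: FOLLOW(S) ⊇ FIRST(A) = {a}; new: +{a}
  S→S A: FOLLOW(A) ⊇ FOLLOW(S) ⊇ {$,a}; new: +{$}
  S: {$,a}  A: {$,a,b}  B: {$}
pass 2:
  S→B: FOLLOW(B) ⊇ FOLLOW(S) ⊇ {$,a}; new: +{a}
  S: {$,a}  A: {$,a,b}  B: {$,a}
pass 3: done
  S: {$,a}  A: {$,a,b}  B: {$,a}

FOLLOW(S) = ["$", "a"]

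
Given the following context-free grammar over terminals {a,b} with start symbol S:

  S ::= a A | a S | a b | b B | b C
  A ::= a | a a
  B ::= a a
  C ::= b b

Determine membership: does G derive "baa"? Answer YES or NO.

Convert to CNF:
  S -> T0 A | T0 S | T0 T1 | T1 B | T1 C
  A -> T0 T0 | a
  B -> T0 T0
  C -> T1 T1
  T0 -> a
  T1 -> b

CYK table (by increasing span):
  T[0,0] 'b' = {T1}  orig:{}
  T[1,1] 'a' = {A,T0}  orig:{A}
  T[2,2] 'a' = {A,T0}  orig:{A}
  T[0,1] 'ba' = ∅
  T[1,2] 'aa' = {A,B,S}
  T[0,2] 'baa' = {S}

S ∈ T[0,2] ⇒ YES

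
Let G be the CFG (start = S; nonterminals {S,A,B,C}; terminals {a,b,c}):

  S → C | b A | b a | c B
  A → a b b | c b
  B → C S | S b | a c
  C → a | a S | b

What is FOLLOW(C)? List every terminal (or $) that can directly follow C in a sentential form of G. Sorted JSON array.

FIRST iteration:
[1]
  A via A→a b b: +{a}
  A via A→c b: +{c}
  B via B→a c: +{a}
  C via C→a: +{a}
  C via C→b: +{b}
  S via S→C: +{a,b}
  S via S→c B: +{c}
  S: {a,b,c}  A: {a,c}  B: {a}  C: {a,b}
[2]
  B via B→C S: +{b}
  B via B→S b: +{c}
  S: {a,b,c}  A: {a,c}  B: {a,b,c}  C: {a,b}
[3] — fixpoint
  S: {a,b,c}  A: {a,c}  B: {a,b,c}  C: {a,b}

Compute FOLLOW by fixpoint:
FOLLOW(S) := {$}
[1]
  B→C S: FOLLOW(C) ⊇ FIRST(S) = {a,b,c}; new: +{a,b,c}
  B→S b: FOLLOW(S) ⊇ FIRST(b) = {b}; new: +{b}
  C→a S: FOLLOW(S) ⊇ FOLLOW(C) ⊇ {a,b,c}; new: +{a,c}
  S→C: FOLLOW(C) ⊇ FOLLOW(S) ⊇ {$,a,b,c}; new: +{$}
  S→b A: FOLLOW(A) ⊇ FOLLOW(S) ⊇ {$,a,b,c}; new: +{$,a,b,c}
  S→c B: FOLLOW(B) ⊇ FOLLOW(S) ⊇ {$,a,b,c}; new: +{$,a,b,c}
  FOLLOW[S]={$,a,b,c}  FOLLOW[A]={$,a,b,c}  FOLLOW[B]={$,a,b,c}  FOLLOW[C]={$,a,b,c}
[2] done
  FOLLOW[S]={$,a,b,c}  FOLLOW[A]={$,a,b,c}  FOLLOW[B]={$,a,b,c}  FOLLOW[C]={$,a,b,c}

FOLLOW(C) = ["$", "a", "b", "c"]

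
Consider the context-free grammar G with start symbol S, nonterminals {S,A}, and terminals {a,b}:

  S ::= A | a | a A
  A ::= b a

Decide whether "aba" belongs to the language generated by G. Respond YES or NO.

Convert to CNF:
  S -> T0 T1 | T1 A | a
  A -> T0 T1
  T0 -> b
  T1 -> a

CYK fill:
  [0..0]={S,T1}  "a"  orig:{S}
  [1..1]={T0}  "b"  orig:{}
  [2..2]={S,T1}  "a"  orig:{S}
  [0..1]=∅  "ab"
  [1..2]={A,S}  "ba"
  [0..2]={S}  "aba"

S ∈ T[0,2] ⇒ YES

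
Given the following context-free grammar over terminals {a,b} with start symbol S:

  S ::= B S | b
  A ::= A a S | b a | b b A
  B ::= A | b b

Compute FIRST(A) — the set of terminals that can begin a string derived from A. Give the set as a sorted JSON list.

FIRST iteration:
[1]
  A via A→b a: +{b}
  B via B→A: +{b}
  S via S→B S: +{b}
  FIRST(S)={b}  FIRST(A)={b}  FIRST(B)={b}
[2] — fixpoint
  FIRST(S)={b}  FIRST(A)={b}  FIRST(B)={b}

FIRST(A) = ["b"]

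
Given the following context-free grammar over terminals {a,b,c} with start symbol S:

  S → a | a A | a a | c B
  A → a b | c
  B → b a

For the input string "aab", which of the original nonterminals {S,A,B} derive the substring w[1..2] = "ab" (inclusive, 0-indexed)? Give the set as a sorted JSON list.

Convert to CNF:
  S -> T0 A | T0 T0 | T2 B | a
  A -> T0 T1 | c
  B -> T1 T0
  T0 -> a
  T1 -> b
  T2 -> c

CYK table (by increasing span) (cells [i..j] with 1 ≤ i ≤ j ≤ 2 only):
  [1..1]={S,T0}  "a"  orig:{S}
  [2..2]={T1}  "b"  orig:{}
  [1..2]={A}  "ab"

Original NTs in T[1,2] deriving "ab": ["A"]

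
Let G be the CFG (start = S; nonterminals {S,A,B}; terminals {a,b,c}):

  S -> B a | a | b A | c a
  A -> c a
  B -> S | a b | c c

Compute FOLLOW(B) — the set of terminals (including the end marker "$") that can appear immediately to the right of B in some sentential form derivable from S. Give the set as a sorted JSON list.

FIRST iteration:
pass 1:
  A via A→c a: +{c}
  B via B→a b: +{a}
  B via B→c c: +{c}
  S via S→B a: +{a,c}
  S via S→b A: +{b}
  S: {a,b,c}  A: {c}  B: {a,c}
pass 2:
  B via B→S: +{b}
  S: {a,b,c}  A: {c}  B: {a,b,c}
pass 3: — fixpoint
  S: {a,b,c}  A: {c}  B: {a,b,c}

FOLLOW sets:
seed FOLLOW(S) with $
round 1:
  S→B a: FOLLOW(B) ⊇ FIRST(a) = {a}; new: +{a}
  S→b A: FOLLOW(A) ⊇ FOLLOW(S) ⊇ {$}; new: +{$}
  FOLLOW(S)={$}  FOLLOW(A)={$}  FOLLOW(B)={a}
round 2:
  B→S: FOLLOW(S) ⊇ FOLLOW(B) ⊇ {a}; new: +{a}
  S→b A: FOLLOW(A) ⊇ FOLLOW(S) ⊇ {$,a}; new: +{a}
  FOLLOW(S)={$,a}  FOLLOW(A)={$,a}  FOLLOW(B)={a}
round 3: (no change)
  FOLLOW(S)={$,a}  FOLLOW(A)={$,a}  FOLLOW(B)={a}

FOLLOW(B) = ["a"]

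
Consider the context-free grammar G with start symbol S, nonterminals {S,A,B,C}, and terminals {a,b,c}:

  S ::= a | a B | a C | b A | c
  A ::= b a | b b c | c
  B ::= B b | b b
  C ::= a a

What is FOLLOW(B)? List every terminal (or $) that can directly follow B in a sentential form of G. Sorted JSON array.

Compute FIRST by fixpoint:
round 1:
  A via A→b a: +{b}
  A via A→c: +{c}
  B via B→b b: +{b}
  C via C→a a: +{a}
  S via S→a: +{a}
  S via S→b A: +{b}
  S via S→c: +{c}
  FIRST(S)={a,b,c}  FIRST(A)={b,c}  FIRST(B)={b}  FIRST(C)={a}
round 2: (stable)
  FIRST(S)={a,b,c}  FIRST(A)={b,c}  FIRST(B)={b}  FIRST(C)={a}

FOLLOW iteration:
FOLLOW(S) := {$}
pass 1:
  B→B b: FOLLOW(B) ⊇ FIRST(b) = {b}; new: +{b}
  S→a B: FOLLOW(B) ⊇ FOLLOW(S) ⊇ {$}; new: +{$}
  S→a C: FOLLOW(C) ⊇ FOLLOW(S) ⊇ {$}; new: +{$}
  S→b A: FOLLOW(A) ⊇ FOLLOW(S) ⊇ {$}; new: +{$}
  FOLLOW[S]={$}  FOLLOW[A]={$}  FOLLOW[B]={$,b}  FOLLOW[C]={$}
pass 2: (stable)
  FOLLOW[S]={$}  FOLLOW[A]={$}  FOLLOW[B]={$,b}  FOLLOW[C]={$}

FOLLOW(B) = ["$", "b"]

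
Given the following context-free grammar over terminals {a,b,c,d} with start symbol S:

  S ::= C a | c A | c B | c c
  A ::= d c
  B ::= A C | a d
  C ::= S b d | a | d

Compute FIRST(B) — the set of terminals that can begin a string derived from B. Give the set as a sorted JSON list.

Compute FIRST by fixpoint:
pass 1:
  A via A→d c: +{d}
  B via B→A C: +{d}
  B via B→a d: +{a}
  C via C→a: +{a}
  C via C→d: +{d}
  S via S→C a: +{a,d}
  S via S→c A: +{c}
  FIRST(S)={a,c,d}  FIRST(A)={d}  FIRST(B)={a,d}  FIRST(C)={a,d}
pass 2:
  C via C→S b d: +{c}
  FIRST(S)={a,c,d}  FIRST(A)={d}  FIRST(B)={a,d}  FIRST(C)={a,c,d}
pass 3: — fixpoint
  FIRST(S)={a,c,d}  FIRST(A)={d}  FIRST(B)={a,d}  FIRST(C)={a,c,d}

FIRST(B) = ["a", "d"]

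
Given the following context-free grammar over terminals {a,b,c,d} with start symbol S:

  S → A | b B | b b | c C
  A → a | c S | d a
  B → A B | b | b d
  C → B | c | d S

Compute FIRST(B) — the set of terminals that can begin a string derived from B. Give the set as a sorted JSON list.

Compute FIRST by fixpoint:
round 1:
  A via A→a: +{a}
  A via A→c S: +{c}
  A via A→d a: +{d}
  B via B→A B: +{a,c,d}
  B via B→b: +{b}
  C via C→B: +{a,b,c,d}
  S via S→A: +{a,c,d}
  S via S→b B: +{b}
  FIRST[S]={a,b,c,d}  FIRST[A]={a,c,d}  FIRST[B]={a,b,c,d}  FIRST[C]={a,b,c,d}
round 2: done
  FIRST[S]={a,b,c,d}  FIRST[A]={a,c,d}  FIRST[B]={a,b,c,d}  FIRST[C]={a,b,c,d}

FIRST(B) = ["a", "b", "c", "d"]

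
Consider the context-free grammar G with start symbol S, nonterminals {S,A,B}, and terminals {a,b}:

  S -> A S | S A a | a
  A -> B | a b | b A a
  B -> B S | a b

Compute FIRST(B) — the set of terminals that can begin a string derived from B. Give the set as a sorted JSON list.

FIRST iteration:
[1]
  A via A→a b: +{a}
  A via A→b A a: +{b}
  B via B→a b: +{a}
  S via S→A S: +{a,b}
  FIRST(S)={a,b}  FIRST(A)={a,b}  FIRST(B)={a}
[2] — fixpoint
  FIRST(S)={a,b}  FIRST(A)={a,b}  FIRST(B)={a}

FIRST(B) = ["a"]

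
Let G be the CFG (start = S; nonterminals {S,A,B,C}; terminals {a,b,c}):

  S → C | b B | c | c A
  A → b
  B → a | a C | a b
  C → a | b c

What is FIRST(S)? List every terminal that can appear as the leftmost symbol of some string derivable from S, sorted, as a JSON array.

FIRST sets, iterate to fixpoint:
[1]
  A via A→b: +{b}
  B via B→a: +{a}
  C via C→a: +{a}
  C via C→b c: +{b}
  S via S→C: +{a,b}
  S via S→c: +{c}
  FIRST(S)={a,b,c}  FIRST(A)={b}  FIRST(B)={a}  FIRST(C)={a,b}
[2] (no change)
  FIRST(S)={a,b,c}  FIRST(A)={b}  FIRST(B)={a}  FIRST(C)={a,b}

FIRST(S) = ["a", "b", "c"]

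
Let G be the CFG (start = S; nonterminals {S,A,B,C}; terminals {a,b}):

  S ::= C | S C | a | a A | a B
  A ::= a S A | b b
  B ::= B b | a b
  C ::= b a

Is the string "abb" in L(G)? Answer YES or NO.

Convert to CNF:
  S -> S C | T0 A | T0 B | T1 T0 | a
  A -> T0 X2 | T1 T1
  B -> B T1 | T0 T1
  C -> T1 T0
  T0 -> a
  T1 -> b
  X2 -> S A

Fill CYK table bottom-up:
  cell(0,0) a: {S,T0}  orig:{S}
  cell(1,1) b: {T1}  orig:{}
  cell(2,2) b: {T1}  orig:{}
  cell(0,1) ab: {B}
  cell(1,2) bb: {A}
  cell(0,2) abb: {B,S,X2}  orig:{B,S}

S ∈ T[0,2] ⇒ YES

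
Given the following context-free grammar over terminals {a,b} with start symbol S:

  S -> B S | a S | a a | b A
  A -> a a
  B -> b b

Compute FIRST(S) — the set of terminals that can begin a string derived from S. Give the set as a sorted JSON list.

FIRST iteration:
round 1:
  A via A→a a: +{a}
  B via B→b b: +{b}
  S via S→B S: +{b}
  S via S→a S: +{a}
  S: {a,b}  A: {a}  B: {b}
round 2: (no change)
  S: {a,b}  A: {a}  B: {b}

FIRST(S) = ["a", "b"]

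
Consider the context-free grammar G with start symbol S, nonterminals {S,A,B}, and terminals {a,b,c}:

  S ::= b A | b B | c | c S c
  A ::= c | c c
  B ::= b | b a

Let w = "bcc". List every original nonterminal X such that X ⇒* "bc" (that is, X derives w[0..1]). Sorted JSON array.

CNF form of G:
  S -> T0 X3 | T1 A | T1 B | c
  A -> T0 T0 | c
  B -> T1 T2 | b
  T0 -> c
  T1 -> b
  T2 -> a
  X3 -> S T0

Fill CYK table bottom-up, restricted to cells inside w[0..1]:
  cell(0,0) b: {B,T1}  orig:{B}
  cell(1,1) c: {A,S,T0}  orig:{A,S}
  cell(0,1) bc: {S}

Original NTs in T[0,1] deriving "bc": ["S"]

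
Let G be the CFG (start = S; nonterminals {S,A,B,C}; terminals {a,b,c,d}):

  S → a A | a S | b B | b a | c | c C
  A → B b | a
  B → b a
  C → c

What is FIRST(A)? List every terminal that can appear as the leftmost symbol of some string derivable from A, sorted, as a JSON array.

FIRST sets, iterate to fixpoint:
pass 1:
  A via A→a: +{a}
  B via B→b a: +{b}
  C via C→c: +{c}
  S via S→a A: +{a}
  S via S→b B: +{b}
  S via S→c: +{c}
  S: {a,b,c}  A: {a}  B: {b}  C: {c}
pass 2:
  A via A→B b: +{b}
  S: {a,b,c}  A: {a,b}  B: {b}  C: {c}
pass 3: done
  S: {a,b,c}  A: {a,b}  B: {b}  C: {c}

FIRST(A) = ["a", "b"]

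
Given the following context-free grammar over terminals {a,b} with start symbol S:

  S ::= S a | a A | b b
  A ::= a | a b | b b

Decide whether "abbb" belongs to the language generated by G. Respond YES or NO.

CNF form of G:
  S -> S T0 | T0 A | T1 T1
  A -> T0 T1 | T1 T1 | a
  T0 -> a
  T1 -> b

Fill CYK table bottom-up:
  T[0,0] 'a' = {A,T0}  orig:{A}
  T[1,1] 'b' = {T1}  orig:{}
  T[2,2] 'b' = {T1}  orig:{}
  T[3,3] 'b' = {T1}  orig:{}
  T[0,1] 'ab' = {A}
  T[1,2] 'bb' = {A,S}
  T[2,3] 'bb' = {A,S}
  T[0,2] 'abb' = {S}
  T[1,3] 'bbb' = ∅
  T[0,3] 'abbb' = ∅

S ∉ T[0,3] ⇒ NO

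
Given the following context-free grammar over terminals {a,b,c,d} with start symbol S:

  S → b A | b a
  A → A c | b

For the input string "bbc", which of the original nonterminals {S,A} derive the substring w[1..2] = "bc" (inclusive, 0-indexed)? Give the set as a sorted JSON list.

CNF form of G:
  S -> T1 A | T1 T2
  A -> A T0 | b
  T0 -> c
  T1 -> b
  T2 -> a

CYK table (by increasing span) — only the sub-triangle for w[1..2]:
  T[1,1] 'b' = {A,T1}  orig:{A}
  T[2,2] 'c' = {T0}  orig:{}
  T[1,2] 'bc' = {A}

Original NTs in T[1,2] deriving "bc": ["A"]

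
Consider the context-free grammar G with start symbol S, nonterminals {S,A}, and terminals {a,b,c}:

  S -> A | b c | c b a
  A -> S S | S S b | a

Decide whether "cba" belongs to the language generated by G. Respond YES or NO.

Convert to CNF:
  S -> S S | S X4 | T0 T1 | T1 X5 | a
  A -> S S | S X3 | a
  T0 -> b
  T1 -> c
  T2 -> a
  X3 -> S T0
  X4 -> S T0
  X5 -> T0 T2

CYK table (by increasing span):
  cell(0,0) c: {T1}  orig:{}
  cell(1,1) b: {T0}  orig:{}
  cell(2,2) a: {A,S,T2}  orig:{A,S}
  cell(0,1) cb: ∅
  cell(1,2) ba: {X5}  orig:{}
  cell(0,2) cba: {S}

S ∈ T[0,2] ⇒ YES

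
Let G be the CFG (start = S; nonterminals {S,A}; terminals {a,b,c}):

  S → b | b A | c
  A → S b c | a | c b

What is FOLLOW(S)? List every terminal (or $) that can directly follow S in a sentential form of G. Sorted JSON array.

Compute FIRST by fixpoint:
iter 1:
  A via A→a: +{a}
  A via A→c b: +{c}
  S via S→b: +{b}
  S via S→c: +{c}
  FIRST[S]={b,c}  FIRST[A]={a,c}
iter 2:
  A via A→S b c: +{b}
  FIRST[S]={b,c}  FIRST[A]={a,b,c}
iter 3: (stable)
  FIRST[S]={b,c}  FIRST[A]={a,b,c}

FOLLOW sets:
initialize: $ ∈ FOLLOW(S)
iter 1:
  A→S b c: FOLLOW(S) ⊇ FIRST(b) = {b}; new: +{b}
  S→b A: FOLLOW(A) ⊇ FOLLOW(S) ⊇ {$,b}; new: +{$,b}
  FOLLOW(S)={$,b}  FOLLOW(A)={$,b}
iter 2: (stable)
  FOLLOW(S)={$,b}  FOLLOW(A)={$,b}

FOLLOW(S) = ["$", "b"]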